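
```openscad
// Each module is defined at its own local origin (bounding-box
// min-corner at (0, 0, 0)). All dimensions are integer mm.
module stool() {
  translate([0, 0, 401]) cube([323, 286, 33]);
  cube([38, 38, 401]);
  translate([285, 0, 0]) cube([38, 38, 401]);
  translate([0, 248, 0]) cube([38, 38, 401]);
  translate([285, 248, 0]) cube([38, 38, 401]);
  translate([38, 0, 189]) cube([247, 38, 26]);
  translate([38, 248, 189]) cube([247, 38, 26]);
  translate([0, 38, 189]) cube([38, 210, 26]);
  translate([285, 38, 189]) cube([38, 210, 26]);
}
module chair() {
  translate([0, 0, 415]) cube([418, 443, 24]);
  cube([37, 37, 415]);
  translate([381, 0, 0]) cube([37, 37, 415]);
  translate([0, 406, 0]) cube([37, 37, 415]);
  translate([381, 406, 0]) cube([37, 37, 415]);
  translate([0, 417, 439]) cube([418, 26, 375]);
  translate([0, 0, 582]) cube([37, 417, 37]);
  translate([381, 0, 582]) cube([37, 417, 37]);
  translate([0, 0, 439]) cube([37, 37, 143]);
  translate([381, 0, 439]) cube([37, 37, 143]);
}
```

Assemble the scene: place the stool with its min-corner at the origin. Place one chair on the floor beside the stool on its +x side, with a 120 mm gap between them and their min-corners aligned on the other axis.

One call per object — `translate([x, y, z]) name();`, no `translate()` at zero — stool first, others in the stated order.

stool();
translate([443, 0, 0]) chair();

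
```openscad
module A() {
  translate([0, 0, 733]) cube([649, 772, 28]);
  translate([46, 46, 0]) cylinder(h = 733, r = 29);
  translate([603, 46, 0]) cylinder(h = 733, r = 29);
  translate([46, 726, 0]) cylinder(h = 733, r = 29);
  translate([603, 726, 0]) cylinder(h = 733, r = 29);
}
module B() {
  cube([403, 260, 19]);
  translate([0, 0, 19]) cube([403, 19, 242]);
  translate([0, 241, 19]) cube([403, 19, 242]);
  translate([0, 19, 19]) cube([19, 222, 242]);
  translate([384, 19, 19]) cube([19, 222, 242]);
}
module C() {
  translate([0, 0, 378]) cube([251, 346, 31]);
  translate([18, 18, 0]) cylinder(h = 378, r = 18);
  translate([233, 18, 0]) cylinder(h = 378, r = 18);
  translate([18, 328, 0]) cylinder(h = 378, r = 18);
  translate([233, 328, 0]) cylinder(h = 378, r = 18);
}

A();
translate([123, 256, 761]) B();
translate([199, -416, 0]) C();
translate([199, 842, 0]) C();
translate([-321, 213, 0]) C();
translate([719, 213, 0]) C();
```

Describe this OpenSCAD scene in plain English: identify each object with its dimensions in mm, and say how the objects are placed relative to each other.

A is a table with a 649×772 mm rectangular top, 28 mm thick, top surface at z = 761 mm, supported by four round legs of 58 mm diameter, each leg's bounding box inset 17 mm from the nearest pair of top edges, running from the floor.

B is an open storage box with external size 403×260×261 mm and wall thickness 19 mm (the base is also 19 mm thick). The base covers the whole footprint; the four walls stand on the base, with the y-facing walls full-width and the x-facing walls fitting between their inner faces.

C is a simple wooden stool: a rectangular seat 251 mm (x) by 346 mm (y), 31 mm thick, top face at z = 409 mm, on four round legs, each 36 mm in diameter. The legs rest on z = 0, each leg's axis is inset half a diameter from the nearest pair of seat edges (so the leg's bounding box is flush with the corner).

The open box is on top of the table, centred. Four stools sit around the table at the −y, +y, −x, +x sides.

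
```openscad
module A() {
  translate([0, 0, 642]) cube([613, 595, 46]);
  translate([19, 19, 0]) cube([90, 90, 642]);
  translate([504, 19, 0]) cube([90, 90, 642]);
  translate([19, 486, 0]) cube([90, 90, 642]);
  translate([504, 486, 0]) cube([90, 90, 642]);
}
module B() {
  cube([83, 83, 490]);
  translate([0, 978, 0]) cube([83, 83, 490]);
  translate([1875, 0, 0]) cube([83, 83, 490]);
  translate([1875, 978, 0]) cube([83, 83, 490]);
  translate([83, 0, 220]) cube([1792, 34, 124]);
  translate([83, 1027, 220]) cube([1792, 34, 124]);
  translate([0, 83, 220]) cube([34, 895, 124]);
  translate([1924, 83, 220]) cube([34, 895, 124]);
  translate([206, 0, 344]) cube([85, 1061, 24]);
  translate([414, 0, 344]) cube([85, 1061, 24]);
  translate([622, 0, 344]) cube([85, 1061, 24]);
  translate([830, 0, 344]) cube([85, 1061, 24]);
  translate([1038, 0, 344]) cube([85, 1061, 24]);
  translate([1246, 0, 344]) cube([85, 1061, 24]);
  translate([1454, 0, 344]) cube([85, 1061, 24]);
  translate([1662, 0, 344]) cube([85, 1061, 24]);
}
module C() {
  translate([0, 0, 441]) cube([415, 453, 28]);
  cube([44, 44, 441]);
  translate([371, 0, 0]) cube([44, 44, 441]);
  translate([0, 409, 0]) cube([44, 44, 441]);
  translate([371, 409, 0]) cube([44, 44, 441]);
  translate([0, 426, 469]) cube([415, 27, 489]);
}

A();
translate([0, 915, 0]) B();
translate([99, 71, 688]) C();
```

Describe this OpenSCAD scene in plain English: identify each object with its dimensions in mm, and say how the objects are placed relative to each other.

A is a table with a 613×595 mm rectangular top, 46 mm thick, top surface at z = 688 mm, supported by four 90×90 mm square legs, each inset 19 mm from the nearest pair of top edges, running from the floor.

B is a bed frame 1958 mm long (x) by 1061 mm wide (y). Four 83×83 mm corner posts, 490 mm tall, at the corners of the footprint. Four rails of 34 mm thickness and 124 mm height run between adjacent posts with their undersides at z = 220 mm, their outer faces flush with the outside of the frame (the two x-running rails run between the posts' inner faces; the two y-running rails run between the posts' inner faces). 8 slats, each 85 mm wide (x) and 24 mm thick, lie across the top of the two x-running rails, running the full 1061 mm width of the frame in y; the slats are evenly spaced along x between the inner faces of the end posts with equal gaps (rounded down to the nearest mm) at the −x end and between each pair — any rounding remainder accumulates at the +x end.

C is a chair. The seat is a 415×453×28 mm slab with its top at z = 469 mm, on four 44×44 mm corner legs (flush with the seat edges, standing on z = 0). A flat backrest 27 mm thick, 489 mm tall, spans the full seat width and rises from the seat top along its +y edge, rear face flush with the rear of the seat.

The bed frame is on the floor beside the table on its +y side. The chair is on top of the table, centred.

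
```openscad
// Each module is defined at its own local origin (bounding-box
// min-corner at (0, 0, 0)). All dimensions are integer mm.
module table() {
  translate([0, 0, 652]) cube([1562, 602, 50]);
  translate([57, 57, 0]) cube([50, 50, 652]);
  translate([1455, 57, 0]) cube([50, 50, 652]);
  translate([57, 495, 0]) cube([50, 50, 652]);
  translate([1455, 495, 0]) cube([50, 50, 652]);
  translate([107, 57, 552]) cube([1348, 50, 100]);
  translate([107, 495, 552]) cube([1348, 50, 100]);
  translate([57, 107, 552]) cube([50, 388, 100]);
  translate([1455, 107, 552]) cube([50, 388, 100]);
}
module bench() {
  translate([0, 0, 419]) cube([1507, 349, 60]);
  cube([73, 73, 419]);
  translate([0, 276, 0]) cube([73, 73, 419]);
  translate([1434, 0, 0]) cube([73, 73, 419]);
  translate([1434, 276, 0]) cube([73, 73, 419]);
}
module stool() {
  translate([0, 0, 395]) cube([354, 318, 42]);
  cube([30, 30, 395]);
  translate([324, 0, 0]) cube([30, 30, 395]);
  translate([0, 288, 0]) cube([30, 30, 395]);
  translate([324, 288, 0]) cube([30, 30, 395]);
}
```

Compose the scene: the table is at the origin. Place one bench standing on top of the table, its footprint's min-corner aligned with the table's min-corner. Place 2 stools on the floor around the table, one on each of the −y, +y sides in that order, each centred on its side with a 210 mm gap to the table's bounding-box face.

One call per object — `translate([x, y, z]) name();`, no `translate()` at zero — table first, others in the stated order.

table();
translate([0, 0, 702]) bench();
translate([604, -528, 0]) stool();
translate([604, 812, 0]) stool();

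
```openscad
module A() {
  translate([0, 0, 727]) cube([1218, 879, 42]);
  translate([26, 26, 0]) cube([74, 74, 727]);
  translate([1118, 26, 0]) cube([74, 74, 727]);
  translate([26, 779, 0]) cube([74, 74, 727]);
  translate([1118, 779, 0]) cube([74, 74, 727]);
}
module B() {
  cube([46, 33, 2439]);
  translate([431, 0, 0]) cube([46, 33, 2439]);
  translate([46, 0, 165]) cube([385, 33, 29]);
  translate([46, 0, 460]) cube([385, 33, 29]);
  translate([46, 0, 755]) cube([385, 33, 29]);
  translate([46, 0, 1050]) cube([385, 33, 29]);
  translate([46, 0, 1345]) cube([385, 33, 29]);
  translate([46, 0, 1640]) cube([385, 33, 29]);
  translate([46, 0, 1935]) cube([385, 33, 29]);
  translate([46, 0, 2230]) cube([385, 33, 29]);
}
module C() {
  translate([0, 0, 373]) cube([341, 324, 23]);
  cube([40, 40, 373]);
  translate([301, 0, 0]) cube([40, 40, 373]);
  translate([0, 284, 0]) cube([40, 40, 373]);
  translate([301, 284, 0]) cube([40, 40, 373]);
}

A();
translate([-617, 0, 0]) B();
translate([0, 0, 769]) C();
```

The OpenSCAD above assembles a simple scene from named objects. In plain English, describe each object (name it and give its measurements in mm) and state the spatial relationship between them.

A is a table: top 1218 mm (x) × 879 mm (y), 42 mm thick, upper face at z = 769 mm, on four 74×74 mm square legs, each inset 26 mm from the nearest pair of top edges, running from z = 0 to the bottom of the top.

B is a wooden ladder with two side rails of 46×33 mm section and 2439 mm height, set 477 mm apart overall. Between them run 8 rectangular rungs (33 mm deep, 29 mm thick), front faces flush with the rails' −y face. The bottom of the first rung is 165 mm above the floor and each subsequent rung is 295 mm higher than the one below.

C is a four-legged stool. The seat is 341×324 mm, 23 mm thick, top at z = 396 mm. It stands on four square legs, each 40×40 mm in cross-section, from z = 0 to the seat underside, each flush with a corner of the seat.

The ladder is on the floor beside the table on its −x side. The stool is on top of the table.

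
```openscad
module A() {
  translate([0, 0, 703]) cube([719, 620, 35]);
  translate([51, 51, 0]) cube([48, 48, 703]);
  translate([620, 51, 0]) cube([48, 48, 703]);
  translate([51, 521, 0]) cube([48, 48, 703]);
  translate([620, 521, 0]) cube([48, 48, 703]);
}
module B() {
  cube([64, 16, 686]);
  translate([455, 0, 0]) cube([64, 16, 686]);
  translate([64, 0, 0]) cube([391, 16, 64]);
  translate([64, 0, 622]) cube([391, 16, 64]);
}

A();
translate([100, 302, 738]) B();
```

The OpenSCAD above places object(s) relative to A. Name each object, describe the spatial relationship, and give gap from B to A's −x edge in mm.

The picture frame's min-x is at 100; the table's min-x is 0; gap = 100 mm.

A is a table. B is a picture frame. The picture frame is on top of the table, centred. The gap from the picture frame to the table's −x edge is 100 mm.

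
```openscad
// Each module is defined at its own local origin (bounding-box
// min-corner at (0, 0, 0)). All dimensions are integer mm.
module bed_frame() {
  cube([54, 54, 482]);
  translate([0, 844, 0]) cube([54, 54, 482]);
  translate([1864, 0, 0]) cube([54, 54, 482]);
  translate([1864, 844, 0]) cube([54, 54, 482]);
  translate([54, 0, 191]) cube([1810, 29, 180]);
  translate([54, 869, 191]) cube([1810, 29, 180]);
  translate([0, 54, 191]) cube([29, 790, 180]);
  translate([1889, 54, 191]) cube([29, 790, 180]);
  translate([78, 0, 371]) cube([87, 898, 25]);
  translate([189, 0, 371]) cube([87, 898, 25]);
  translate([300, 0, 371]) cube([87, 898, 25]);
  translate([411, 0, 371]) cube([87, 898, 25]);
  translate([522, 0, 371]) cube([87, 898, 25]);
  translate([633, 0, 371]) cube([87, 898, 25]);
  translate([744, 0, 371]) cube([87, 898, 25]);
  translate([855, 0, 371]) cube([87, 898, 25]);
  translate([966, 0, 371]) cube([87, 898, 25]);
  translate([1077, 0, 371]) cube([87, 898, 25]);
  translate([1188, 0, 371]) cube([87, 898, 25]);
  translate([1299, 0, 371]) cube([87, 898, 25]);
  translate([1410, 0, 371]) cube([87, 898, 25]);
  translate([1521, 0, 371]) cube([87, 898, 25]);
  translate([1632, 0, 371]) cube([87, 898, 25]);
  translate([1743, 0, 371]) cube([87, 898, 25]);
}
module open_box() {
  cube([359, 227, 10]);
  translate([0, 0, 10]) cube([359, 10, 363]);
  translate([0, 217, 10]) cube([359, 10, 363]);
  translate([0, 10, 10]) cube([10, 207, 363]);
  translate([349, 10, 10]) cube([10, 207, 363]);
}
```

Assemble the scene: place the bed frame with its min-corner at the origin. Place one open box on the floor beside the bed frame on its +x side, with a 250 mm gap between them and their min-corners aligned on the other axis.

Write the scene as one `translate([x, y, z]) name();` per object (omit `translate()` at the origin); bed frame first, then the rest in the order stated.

bed_frame();
translate([2168, 0, 0]) open_box();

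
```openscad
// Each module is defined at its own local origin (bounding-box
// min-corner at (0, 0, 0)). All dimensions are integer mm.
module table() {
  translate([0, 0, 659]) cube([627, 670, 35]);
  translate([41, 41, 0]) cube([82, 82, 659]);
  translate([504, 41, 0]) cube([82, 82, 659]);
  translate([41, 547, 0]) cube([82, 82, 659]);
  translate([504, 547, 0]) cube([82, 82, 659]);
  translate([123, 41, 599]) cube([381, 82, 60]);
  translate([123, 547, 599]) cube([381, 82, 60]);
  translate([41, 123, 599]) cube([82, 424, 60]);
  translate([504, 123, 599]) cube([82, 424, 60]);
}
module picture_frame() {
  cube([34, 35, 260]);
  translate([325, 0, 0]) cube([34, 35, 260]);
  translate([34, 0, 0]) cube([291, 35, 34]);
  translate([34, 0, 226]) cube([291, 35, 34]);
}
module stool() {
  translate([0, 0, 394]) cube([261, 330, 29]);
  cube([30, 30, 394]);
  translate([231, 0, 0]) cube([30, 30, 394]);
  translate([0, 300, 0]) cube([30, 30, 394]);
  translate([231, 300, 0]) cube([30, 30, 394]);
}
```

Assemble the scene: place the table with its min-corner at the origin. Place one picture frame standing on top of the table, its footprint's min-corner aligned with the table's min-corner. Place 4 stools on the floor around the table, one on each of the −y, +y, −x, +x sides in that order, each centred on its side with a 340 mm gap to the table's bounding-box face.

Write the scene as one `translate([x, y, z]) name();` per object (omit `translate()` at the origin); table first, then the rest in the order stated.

table();
translate([0, 0, 694]) picture_frame();
translate([183, -670, 0]) stool();
translate([183, 1010, 0]) stool();
translate([-601, 170, 0]) stool();
translate([967, 170, 0]) stool();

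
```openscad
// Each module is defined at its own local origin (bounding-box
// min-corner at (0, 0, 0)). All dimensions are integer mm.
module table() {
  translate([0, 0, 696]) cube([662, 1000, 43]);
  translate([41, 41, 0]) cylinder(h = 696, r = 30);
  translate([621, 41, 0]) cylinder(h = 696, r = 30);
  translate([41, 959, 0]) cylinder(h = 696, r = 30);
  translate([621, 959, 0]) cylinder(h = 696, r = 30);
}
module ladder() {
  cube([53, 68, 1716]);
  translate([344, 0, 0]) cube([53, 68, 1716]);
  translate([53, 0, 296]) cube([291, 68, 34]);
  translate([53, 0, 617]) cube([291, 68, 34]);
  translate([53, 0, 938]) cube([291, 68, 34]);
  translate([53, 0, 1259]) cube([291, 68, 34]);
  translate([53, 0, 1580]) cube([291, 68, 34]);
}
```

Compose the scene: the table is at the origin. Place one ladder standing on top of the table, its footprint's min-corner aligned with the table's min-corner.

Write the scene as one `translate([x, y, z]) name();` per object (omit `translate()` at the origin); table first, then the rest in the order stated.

table();
translate([0, 0, 739]) ladder();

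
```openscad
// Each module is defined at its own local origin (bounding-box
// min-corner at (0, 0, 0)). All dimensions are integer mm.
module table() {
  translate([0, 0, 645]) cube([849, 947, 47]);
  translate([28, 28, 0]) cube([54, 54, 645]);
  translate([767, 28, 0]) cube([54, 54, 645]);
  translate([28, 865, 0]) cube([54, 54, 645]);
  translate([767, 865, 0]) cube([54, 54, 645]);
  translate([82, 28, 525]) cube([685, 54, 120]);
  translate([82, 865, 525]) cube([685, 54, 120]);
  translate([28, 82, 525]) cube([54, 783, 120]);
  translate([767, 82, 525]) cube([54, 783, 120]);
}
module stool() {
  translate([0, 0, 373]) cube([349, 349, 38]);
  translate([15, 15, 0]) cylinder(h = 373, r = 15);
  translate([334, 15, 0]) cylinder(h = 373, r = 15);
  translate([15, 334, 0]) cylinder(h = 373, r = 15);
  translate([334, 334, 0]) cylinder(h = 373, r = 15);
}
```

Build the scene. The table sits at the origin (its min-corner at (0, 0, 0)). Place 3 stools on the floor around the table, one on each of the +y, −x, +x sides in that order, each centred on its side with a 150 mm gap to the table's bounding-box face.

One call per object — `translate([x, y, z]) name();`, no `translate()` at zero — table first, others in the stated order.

table();
translate([250, 1097, 0]) stool();
translate([-499, 299, 0]) stool();
translate([999, 299, 0]) stool();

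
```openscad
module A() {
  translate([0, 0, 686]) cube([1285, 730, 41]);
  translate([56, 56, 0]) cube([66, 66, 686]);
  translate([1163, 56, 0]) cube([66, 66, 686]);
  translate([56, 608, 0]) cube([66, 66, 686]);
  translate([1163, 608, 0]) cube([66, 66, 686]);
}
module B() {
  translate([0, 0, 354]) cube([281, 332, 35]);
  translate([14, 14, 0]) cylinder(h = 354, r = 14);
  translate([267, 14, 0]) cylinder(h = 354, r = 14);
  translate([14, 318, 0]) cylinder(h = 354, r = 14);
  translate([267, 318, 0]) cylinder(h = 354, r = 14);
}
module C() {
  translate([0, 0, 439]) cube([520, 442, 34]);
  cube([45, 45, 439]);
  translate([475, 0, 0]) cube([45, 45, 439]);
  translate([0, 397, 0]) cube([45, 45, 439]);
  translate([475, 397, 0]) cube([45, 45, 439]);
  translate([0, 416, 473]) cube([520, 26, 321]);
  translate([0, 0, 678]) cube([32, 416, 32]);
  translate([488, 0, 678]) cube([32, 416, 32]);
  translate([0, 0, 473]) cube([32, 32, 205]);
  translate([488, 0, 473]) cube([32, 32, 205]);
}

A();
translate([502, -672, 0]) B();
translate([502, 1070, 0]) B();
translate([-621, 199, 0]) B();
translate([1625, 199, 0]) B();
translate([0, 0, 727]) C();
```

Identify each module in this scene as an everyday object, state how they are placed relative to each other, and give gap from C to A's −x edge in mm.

The chair's min-x is at 0; the table's min-x is 0; gap = 0 mm.

A is a table. B is a stool. C is a chair. Four stools sit around the table at the −y, +y, −x, +x sides. The chair is on top of the table. The gap from the chair to the table's −x edge is 0 mm.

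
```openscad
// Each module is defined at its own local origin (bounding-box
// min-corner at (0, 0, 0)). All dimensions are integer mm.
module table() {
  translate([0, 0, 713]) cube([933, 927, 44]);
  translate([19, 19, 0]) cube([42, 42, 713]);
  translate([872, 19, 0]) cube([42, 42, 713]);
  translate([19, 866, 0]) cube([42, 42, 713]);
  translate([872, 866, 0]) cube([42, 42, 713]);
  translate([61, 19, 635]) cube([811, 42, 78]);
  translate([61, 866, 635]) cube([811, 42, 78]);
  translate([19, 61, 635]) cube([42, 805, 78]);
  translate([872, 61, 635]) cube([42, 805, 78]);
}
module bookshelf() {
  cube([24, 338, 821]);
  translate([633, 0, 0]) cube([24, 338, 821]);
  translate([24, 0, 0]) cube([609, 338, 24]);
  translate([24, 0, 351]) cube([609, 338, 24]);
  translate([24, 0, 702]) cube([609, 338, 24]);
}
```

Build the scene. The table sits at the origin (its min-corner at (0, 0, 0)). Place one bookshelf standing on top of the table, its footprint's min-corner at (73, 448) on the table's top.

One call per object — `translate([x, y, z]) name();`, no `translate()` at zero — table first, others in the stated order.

table();
translate([73, 448, 757]) bookshelf();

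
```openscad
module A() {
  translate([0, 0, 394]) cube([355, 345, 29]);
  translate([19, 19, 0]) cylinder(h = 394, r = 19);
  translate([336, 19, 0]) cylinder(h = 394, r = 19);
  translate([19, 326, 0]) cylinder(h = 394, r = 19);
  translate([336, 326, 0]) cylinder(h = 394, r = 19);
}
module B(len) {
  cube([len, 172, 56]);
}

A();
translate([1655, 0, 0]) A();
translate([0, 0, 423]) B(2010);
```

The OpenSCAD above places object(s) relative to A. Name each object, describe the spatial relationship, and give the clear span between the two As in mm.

Second stool starts at x = 1655; first ends at x = 355; clear span = 1655 − 355 = 1300 mm.

A is a stool. B is a beam. A beam spans the tops of two stools. The clear span between the two stools is 1300 mm.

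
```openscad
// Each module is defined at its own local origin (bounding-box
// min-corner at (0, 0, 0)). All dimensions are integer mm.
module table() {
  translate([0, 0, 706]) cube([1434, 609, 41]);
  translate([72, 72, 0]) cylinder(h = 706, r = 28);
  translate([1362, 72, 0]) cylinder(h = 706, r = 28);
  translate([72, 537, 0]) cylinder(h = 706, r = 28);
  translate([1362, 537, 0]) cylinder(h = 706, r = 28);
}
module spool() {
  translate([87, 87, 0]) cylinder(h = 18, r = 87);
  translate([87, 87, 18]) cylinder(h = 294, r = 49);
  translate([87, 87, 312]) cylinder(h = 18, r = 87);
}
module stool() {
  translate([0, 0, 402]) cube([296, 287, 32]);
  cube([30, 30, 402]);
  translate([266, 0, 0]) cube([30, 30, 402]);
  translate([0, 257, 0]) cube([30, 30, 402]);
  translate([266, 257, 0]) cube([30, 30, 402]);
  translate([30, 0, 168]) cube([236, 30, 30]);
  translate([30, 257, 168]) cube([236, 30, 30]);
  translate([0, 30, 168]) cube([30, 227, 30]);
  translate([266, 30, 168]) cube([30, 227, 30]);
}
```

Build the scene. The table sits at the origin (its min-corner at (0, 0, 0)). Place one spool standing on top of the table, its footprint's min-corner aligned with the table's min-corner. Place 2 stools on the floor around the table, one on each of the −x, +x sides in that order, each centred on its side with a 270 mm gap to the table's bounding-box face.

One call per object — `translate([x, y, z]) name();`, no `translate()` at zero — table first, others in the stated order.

table();
translate([0, 0, 747]) spool();
translate([-566, 161, 0]) stool();
translate([1704, 161, 0]) stool();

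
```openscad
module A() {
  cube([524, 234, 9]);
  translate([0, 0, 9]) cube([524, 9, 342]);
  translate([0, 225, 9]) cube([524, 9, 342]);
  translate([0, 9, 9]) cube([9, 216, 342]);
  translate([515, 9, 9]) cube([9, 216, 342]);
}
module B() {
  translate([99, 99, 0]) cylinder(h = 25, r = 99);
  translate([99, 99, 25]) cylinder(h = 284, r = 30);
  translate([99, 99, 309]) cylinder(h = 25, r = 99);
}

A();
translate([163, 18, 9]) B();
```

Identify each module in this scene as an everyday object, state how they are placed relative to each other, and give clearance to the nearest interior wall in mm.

Clearances: x = 154, y = 9; minimum 9 mm.

A is an open box. B is a spool. The spool sits inside the open box, centred. The clearance to the nearest interior wall is 9 mm.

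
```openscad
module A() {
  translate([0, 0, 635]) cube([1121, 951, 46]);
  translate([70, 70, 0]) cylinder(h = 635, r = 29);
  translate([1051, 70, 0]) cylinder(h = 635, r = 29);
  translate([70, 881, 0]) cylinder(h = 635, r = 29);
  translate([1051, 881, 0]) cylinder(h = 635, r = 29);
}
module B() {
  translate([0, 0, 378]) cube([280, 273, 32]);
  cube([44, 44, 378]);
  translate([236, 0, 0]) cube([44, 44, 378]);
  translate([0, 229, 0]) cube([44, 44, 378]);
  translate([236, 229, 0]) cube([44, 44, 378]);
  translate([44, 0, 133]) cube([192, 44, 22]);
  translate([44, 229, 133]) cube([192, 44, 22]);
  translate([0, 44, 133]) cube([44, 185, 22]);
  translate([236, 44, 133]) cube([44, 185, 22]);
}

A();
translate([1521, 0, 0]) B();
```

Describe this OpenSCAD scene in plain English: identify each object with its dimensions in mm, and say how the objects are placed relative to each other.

A is a table: top 1121 mm (x) × 951 mm (y), 46 mm thick, upper face at z = 681 mm, on four round legs of 58 mm diameter, each leg's bounding box inset 41 mm from the nearest pair of top edges, running from z = 0 to the bottom of the top.

B is a simple wooden stool: a rectangular seat 280 mm (x) by 273 mm (y), 32 mm thick, top face at z = 410 mm, on four square legs, each 44×44 mm in cross-section. The legs rest on z = 0, each flush with a corner of the seat. Four stretchers, 44 mm wide and 22 mm tall, connect adjacent legs with their undersides at z = 133 mm, each running between the inner faces of the legs it joins and aligned with the legs' outer faces on the other axis.

The stool is on the floor beside the table on its +x side.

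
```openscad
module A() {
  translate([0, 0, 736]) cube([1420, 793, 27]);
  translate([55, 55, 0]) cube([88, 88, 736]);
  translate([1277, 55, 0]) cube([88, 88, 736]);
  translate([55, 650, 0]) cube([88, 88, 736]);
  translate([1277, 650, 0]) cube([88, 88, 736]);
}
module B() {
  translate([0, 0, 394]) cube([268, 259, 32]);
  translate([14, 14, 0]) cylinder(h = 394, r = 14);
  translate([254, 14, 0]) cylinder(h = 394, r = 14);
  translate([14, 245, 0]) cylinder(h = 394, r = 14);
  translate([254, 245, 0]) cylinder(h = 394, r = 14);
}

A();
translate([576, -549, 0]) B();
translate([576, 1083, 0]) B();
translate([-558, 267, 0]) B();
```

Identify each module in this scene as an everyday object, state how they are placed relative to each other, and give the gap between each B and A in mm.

Each stool's nearest face is 290 mm from the table's bounding box.

A is a table. B is a stool. Three stools sit around the table at the −y, +y, −x sides. The gap between each stool and the table is 290 mm.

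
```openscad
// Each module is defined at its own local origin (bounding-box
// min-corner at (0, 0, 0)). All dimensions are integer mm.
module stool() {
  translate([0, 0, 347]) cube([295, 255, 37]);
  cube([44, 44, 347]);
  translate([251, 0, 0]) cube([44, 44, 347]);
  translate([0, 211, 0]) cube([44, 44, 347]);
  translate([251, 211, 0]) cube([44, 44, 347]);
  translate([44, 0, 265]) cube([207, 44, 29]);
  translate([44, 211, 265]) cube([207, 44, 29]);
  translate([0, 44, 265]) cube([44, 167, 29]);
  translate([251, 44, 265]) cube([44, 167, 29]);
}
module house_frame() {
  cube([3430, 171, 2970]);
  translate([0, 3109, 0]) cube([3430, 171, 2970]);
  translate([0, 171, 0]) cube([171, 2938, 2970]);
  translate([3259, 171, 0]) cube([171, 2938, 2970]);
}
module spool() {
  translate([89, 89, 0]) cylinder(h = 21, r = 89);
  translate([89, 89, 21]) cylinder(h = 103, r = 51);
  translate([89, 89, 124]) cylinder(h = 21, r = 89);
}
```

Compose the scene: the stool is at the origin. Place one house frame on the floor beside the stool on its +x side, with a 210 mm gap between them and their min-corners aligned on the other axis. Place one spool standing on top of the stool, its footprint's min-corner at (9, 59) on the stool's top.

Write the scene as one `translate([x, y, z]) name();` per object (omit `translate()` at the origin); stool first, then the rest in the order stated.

stool();
translate([505, 0, 0]) house_frame();
translate([9, 59, 384]) spool();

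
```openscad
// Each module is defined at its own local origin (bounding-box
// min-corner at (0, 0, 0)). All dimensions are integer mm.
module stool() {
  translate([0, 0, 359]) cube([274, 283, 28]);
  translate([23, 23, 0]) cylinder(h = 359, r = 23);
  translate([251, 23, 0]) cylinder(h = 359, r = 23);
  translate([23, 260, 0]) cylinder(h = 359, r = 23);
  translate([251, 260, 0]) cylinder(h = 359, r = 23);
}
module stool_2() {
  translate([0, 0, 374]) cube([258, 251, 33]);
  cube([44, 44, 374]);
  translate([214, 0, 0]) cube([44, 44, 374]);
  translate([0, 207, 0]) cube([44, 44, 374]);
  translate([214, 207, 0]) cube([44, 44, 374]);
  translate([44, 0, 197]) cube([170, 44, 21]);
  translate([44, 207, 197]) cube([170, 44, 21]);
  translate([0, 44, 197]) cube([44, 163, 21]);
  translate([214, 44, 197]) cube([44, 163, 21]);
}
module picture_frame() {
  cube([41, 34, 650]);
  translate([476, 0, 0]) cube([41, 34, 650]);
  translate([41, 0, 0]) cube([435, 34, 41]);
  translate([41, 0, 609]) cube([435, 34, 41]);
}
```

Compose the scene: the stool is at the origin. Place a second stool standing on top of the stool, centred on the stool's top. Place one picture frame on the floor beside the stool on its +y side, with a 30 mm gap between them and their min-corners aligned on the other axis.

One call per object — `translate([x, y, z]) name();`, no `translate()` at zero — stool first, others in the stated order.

stool();
translate([8, 16, 387]) stool_2();
translate([0, 313, 0]) picture_frame();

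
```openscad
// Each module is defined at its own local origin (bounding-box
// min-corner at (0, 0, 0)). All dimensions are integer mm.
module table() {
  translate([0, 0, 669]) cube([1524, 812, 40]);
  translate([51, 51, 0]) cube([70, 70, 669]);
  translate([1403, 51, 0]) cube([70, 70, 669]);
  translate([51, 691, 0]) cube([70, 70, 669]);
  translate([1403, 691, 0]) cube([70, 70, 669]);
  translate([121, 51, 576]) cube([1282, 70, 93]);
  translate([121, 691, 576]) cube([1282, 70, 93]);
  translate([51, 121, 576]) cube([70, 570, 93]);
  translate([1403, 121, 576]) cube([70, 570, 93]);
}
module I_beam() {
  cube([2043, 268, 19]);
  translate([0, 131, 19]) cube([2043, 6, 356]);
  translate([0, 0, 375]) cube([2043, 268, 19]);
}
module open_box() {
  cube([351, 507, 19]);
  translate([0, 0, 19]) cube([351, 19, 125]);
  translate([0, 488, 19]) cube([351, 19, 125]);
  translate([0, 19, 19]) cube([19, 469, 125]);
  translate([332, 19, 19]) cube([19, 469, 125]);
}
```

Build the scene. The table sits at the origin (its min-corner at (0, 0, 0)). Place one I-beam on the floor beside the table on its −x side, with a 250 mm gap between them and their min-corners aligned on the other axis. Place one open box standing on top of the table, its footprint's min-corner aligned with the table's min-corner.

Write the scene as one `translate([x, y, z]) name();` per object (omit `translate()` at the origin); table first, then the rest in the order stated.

table();
translate([-2293, 0, 0]) I_beam();
translate([0, 0, 709]) open_box();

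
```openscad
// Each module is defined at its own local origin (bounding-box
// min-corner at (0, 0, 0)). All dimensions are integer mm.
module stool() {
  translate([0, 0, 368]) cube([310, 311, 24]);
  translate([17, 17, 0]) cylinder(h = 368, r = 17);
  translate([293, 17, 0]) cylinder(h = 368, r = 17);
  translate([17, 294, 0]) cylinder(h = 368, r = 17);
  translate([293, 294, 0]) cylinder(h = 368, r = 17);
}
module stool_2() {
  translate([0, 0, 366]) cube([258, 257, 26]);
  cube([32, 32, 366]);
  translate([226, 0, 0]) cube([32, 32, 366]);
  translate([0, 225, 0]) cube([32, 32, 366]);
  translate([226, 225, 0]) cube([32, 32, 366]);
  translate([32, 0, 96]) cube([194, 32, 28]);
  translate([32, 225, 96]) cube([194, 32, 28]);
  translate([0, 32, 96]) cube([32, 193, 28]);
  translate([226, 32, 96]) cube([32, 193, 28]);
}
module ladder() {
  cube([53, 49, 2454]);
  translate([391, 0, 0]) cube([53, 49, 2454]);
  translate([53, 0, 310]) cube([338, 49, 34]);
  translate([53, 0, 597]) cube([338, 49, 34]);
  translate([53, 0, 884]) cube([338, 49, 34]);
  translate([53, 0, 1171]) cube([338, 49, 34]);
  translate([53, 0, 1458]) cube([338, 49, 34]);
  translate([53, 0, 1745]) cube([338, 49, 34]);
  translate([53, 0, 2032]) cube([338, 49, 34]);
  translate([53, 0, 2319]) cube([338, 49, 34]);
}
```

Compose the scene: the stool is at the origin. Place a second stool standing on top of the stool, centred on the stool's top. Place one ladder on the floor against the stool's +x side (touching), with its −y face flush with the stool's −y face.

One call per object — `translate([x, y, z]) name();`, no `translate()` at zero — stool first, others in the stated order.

stool();
translate([26, 27, 392]) stool_2();
translate([310, 0, 0]) ladder();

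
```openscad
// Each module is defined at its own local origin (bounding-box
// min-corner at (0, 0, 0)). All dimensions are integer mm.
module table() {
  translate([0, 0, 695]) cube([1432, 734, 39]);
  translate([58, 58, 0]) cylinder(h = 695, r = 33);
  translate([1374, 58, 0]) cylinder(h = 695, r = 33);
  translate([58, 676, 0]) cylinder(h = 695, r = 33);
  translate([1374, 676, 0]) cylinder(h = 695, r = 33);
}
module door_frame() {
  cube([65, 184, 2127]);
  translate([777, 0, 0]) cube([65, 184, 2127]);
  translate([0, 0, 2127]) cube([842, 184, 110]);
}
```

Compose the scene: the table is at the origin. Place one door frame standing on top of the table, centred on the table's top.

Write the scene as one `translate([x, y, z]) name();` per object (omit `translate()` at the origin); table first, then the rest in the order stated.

table();
translate([295, 275, 734]) door_frame();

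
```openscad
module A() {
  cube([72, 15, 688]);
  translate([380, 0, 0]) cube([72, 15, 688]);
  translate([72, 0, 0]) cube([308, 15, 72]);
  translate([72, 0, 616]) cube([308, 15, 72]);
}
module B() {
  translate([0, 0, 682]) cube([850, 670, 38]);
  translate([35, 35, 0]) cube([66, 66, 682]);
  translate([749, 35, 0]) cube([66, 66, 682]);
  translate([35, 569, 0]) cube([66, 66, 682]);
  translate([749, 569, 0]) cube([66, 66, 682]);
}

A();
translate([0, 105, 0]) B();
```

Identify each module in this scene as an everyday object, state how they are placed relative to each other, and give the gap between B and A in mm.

The table's nearest face is 90 mm from the picture frame's +y face.

A is a picture frame. B is a table. The table is on the floor beside the picture frame on its +y side. The gap between the table and the picture frame is 90 mm.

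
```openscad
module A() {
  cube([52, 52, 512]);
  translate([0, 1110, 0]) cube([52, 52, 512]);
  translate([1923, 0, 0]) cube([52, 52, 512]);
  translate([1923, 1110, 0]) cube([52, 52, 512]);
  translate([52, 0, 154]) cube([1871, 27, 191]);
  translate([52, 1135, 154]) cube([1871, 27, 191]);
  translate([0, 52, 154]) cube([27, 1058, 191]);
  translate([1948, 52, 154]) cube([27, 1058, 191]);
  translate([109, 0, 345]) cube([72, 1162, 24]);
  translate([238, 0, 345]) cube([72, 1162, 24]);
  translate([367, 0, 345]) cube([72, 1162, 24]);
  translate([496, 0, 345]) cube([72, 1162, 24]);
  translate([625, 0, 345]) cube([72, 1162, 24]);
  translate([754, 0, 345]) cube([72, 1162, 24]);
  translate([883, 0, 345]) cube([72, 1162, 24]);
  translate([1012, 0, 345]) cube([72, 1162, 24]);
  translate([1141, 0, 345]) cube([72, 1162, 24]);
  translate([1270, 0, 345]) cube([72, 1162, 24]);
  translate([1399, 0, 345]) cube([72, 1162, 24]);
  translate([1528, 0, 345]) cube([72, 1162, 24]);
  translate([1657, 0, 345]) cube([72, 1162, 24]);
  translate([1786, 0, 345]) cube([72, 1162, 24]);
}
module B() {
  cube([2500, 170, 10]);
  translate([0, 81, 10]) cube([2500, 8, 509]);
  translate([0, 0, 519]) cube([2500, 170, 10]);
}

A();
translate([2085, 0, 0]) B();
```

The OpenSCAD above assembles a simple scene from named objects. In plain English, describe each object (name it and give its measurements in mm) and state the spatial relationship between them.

A is a bed frame 1975 mm long (x) by 1162 mm wide (y). Four 52×52 mm corner posts, 512 mm tall, at the corners of the footprint. Four rails of 27 mm thickness and 191 mm height run between adjacent posts with their undersides at z = 154 mm, their outer faces flush with the outside of the frame (the two x-running rails run between the posts' inner faces; the two y-running rails run between the posts' inner faces). 14 slats, each 72 mm wide (x) and 24 mm thick, lie across the top of the two x-running rails, running the full 1162 mm width of the frame in y; the slats are evenly spaced along x between the inner faces of the end posts with equal gaps (rounded down to the nearest mm) at the −x end and between each pair — any rounding remainder accumulates at the +x end.

B is an I-beam lying along x, 2500 mm long. Overall section height 529 mm. Two flanges 170 mm wide (y) and 10 mm thick, one on the floor and one at the top; a web 8 mm thick runs between them, centred on the flange width.

The I-beam is on the floor beside the bed frame on its +x side.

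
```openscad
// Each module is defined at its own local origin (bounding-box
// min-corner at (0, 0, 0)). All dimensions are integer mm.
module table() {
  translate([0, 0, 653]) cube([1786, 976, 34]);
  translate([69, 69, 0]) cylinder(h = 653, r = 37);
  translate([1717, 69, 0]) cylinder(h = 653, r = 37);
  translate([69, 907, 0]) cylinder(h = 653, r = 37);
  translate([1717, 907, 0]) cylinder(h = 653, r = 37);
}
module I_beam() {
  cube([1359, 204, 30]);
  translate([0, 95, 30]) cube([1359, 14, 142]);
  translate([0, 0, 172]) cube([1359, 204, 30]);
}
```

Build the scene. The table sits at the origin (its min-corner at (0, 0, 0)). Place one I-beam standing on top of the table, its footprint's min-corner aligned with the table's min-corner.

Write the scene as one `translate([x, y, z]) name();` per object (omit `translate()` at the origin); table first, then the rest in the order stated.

table();
translate([0, 0, 687]) I_beam();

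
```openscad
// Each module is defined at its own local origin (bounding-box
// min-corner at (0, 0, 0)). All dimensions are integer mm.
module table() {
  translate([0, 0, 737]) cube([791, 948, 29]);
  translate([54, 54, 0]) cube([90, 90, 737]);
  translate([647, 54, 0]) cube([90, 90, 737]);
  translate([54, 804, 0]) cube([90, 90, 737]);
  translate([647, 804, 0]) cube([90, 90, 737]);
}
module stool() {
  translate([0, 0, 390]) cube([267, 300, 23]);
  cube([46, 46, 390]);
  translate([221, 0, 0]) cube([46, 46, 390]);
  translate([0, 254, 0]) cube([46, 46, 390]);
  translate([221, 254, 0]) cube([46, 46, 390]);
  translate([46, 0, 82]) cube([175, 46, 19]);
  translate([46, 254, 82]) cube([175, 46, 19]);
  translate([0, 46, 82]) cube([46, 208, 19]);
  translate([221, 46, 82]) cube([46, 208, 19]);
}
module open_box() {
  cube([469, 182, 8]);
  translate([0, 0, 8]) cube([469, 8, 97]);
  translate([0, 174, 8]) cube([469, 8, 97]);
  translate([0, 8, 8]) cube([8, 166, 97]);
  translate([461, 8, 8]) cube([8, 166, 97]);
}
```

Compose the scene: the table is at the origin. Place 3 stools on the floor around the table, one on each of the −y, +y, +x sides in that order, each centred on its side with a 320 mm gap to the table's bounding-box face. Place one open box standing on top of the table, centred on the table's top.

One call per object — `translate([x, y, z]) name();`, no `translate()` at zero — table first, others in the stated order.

table();
translate([262, -620, 0]) stool();
translate([262, 1268, 0]) stool();
translate([1111, 324, 0]) stool();
translate([161, 383, 766]) open_box();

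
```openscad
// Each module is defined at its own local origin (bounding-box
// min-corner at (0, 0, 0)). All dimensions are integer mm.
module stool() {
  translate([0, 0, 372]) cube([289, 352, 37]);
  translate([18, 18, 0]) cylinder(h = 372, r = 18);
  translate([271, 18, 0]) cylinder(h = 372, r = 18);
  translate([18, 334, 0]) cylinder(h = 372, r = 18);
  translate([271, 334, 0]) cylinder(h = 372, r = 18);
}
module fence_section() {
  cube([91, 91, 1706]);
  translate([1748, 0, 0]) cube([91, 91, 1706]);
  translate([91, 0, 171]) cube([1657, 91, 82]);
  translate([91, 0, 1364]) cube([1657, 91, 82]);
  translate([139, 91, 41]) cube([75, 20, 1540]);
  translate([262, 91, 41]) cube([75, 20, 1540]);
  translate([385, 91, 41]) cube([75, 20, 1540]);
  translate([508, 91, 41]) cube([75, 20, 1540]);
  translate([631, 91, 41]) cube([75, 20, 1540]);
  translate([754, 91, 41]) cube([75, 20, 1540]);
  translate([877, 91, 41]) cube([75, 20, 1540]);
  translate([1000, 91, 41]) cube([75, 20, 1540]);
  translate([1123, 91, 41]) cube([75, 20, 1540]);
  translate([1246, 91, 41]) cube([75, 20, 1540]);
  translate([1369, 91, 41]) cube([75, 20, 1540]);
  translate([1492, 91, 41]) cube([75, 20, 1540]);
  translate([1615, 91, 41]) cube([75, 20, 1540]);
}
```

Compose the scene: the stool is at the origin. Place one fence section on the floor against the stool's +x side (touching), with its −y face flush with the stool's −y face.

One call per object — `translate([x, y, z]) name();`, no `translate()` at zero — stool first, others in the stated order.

stool();
translate([289, 0, 0]) fence_section();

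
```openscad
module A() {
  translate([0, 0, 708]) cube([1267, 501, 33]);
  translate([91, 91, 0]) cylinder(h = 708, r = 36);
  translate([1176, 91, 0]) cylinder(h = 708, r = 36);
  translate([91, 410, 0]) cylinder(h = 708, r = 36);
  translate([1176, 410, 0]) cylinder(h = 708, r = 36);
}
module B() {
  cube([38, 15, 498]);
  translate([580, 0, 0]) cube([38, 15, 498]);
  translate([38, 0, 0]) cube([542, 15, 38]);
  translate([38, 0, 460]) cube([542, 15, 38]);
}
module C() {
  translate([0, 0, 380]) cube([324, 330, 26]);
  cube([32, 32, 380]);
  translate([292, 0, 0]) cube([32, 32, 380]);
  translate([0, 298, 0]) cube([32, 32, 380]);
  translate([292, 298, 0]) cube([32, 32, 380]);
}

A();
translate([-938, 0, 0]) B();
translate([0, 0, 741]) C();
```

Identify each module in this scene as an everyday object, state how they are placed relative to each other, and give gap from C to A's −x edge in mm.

A is a table. B is a picture frame. C is a stool. The picture frame is on the floor beside the table on its −x side. The stool is on top of the table. The gap from the stool to the table's −x edge is 0 mm.

The stool's min-x is at 0; the table's min-x is 0; gap = 0 mm.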